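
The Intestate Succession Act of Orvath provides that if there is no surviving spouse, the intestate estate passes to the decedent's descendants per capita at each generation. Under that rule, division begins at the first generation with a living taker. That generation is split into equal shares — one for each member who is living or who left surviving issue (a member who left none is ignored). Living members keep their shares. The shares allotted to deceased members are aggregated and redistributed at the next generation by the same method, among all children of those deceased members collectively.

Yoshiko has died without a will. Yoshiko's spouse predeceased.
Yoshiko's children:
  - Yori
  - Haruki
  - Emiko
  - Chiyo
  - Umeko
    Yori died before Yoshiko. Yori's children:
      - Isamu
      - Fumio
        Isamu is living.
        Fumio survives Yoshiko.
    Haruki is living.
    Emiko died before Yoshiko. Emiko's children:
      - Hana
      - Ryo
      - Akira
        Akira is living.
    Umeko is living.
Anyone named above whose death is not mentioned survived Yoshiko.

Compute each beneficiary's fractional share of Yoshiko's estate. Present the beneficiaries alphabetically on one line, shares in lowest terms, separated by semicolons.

There is no surviving spouse, so the entire estate passes to Yoshiko's descendants per capita at each generation.
At generation 1 (Yori, Haruki, Emiko, Chiyo, Umeko) there are 5 shares of (1)/5 = 1/5 each.
Living: Haruki, Chiyo, and Umeko — each takes 1/5.
Deceased: Yori and Emiko. Their combined 2/5 is pooled and carried to generation 2.
At generation 2 (Isamu, Fumio, Hana, Ryo, Akira) there are 5 shares of (2/5)/5 = 2/25 each.
Living: Isamu, Fumio, Hana, Ryo, and Akira — each takes 2/25.

Akira 2/25; Chiyo 1/5; Fumio 2/25; Hana 2/25; Haruki 1/5; Isamu 2/25; Ryo 2/25; Umeko 1/5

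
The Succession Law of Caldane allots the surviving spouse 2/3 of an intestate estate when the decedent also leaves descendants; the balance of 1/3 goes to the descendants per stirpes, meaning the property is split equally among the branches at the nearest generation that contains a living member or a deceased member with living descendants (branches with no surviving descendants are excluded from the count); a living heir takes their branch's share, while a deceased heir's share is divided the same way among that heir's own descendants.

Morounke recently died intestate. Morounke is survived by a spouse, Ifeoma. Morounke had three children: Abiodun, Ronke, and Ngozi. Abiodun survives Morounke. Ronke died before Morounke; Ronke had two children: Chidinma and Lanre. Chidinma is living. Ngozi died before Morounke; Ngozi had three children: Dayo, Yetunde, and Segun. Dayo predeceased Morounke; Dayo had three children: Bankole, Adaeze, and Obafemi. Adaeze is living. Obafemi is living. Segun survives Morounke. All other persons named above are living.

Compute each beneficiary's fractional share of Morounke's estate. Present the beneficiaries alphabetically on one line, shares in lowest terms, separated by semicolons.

Abiodun 1/9; Adaeze 1/81; Bankole 1/81; Chidinma 1/18; Ifeoma 2/3; Lanre 1/18; Obafemi 1/81; Segun 1/27; Yetunde 1/27

Ifeoma, as surviving spouse, takes 2/3.
The remaining 1/3 passes to Morounke's descendants per stirpes.
The 1/3 is divided into 3 equal shares of 1/9 among Abiodun, Ronke, Ngozi.
Abiodun is living and takes 1/9.
Ronke predeceased; the 1/9 allotted to Ronke's branch passes to Ronke's issue by representation.
The 1/9 is divided into 2 equal shares of 1/18 among Chidinma, Lanre.
Chidinma is living and takes 1/18.
Lanre is living and takes 1/18.
Ngozi predeceased; the 1/9 allotted to Ngozi's branch passes to Ngozi's issue by representation.
The 1/9 is divided into 3 equal shares of 1/27 among Dayo, Yetunde, Segun.
Dayo predeceased; the 1/27 allotted to Dayo's branch passes to Dayo's issue by representation.
The 1/27 is divided into 3 equal shares of 1/81 among Bankole, Adaeze, Obafemi.
Bankole is living and takes 1/81.
Adaeze is living and takes 1/81.
Obafemi is living and takes 1/81.
Yetunde is living and takes 1/27.
Segun is living and takes 1/27.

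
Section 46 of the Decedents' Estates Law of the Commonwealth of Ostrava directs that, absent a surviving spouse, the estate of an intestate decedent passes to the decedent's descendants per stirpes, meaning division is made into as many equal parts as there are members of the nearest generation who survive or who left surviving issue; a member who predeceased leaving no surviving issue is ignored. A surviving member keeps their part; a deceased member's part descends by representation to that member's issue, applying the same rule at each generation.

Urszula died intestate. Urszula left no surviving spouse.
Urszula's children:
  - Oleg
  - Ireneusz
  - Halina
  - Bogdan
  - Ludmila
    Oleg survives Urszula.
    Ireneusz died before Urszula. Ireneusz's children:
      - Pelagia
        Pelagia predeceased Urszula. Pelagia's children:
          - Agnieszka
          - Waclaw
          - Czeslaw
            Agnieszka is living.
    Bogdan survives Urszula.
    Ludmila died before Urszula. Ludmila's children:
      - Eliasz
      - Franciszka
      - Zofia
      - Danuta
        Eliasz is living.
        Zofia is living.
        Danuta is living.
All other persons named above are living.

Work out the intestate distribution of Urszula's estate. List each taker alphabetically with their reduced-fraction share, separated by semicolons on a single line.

Agnieszka 1/15; Bogdan 1/5; Czeslaw 1/15; Danuta 1/20; Eliasz 1/20; Franciszka 1/20; Halina 1/5; Oleg 1/5; Waclaw 1/15; Zofia 1/20

There is no surviving spouse, so the entire estate passes to Urszula's descendants per stirpes.
The estate is divided into 5 equal shares of 1/5 among Oleg, Ireneusz, Halina, Bogdan, Ludmila.
Oleg is living and takes 1/5.
Ireneusz predeceased; the 1/5 allotted to Ireneusz's branch passes to Ireneusz's issue by representation.
Pelagia's line is the sole branch at this level, so the full 1/5 passes to Pelagia's issue by representation.
The 1/5 is divided into 3 equal shares of 1/15 among Agnieszka, Waclaw, Czeslaw.
Agnieszka is living and takes 1/15.
Waclaw is living and takes 1/15.
Czeslaw is living and takes 1/15.
Halina is living and takes 1/5.
Bogdan is living and takes 1/5.
Ludmila predeceased; the 1/5 allotted to Ludmila's branch passes to Ludmila's issue by representation.
The 1/5 is divided into 4 equal shares of 1/20 among Eliasz, Franciszka, Zofia, Danuta.
Eliasz is living and takes 1/20.
Franciszka is living and takes 1/20.
Zofia is living and takes 1/20.
Danuta is living and takes 1/20.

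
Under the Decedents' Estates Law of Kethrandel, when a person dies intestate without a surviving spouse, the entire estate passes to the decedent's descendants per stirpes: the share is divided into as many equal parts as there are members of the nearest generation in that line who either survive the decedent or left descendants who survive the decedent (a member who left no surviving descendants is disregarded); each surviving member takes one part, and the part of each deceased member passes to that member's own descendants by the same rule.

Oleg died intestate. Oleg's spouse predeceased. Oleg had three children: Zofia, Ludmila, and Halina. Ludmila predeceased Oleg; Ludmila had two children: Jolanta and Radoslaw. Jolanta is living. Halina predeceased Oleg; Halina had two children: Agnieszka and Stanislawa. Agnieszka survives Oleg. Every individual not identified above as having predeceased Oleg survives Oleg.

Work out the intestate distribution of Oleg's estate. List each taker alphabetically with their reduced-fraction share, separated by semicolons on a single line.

Agnieszka 1/6; Jolanta 1/6; Radoslaw 1/6; Stanislawa 1/6; Zofia 1/3

There is no surviving spouse, so the entire estate passes to Oleg's descendants per stirpes.
The estate is divided into 3 equal shares of 1/3 among Zofia, Ludmila, Halina.
Zofia is living and takes 1/3.
Ludmila predeceased; the 1/3 allotted to Ludmila's branch passes to Ludmila's issue by representation.
The 1/3 is divided into 2 equal shares of 1/6 among Jolanta, Radoslaw.
Jolanta is living and takes 1/6.
Radoslaw is living and takes 1/6.
Halina predeceased; the 1/3 allotted to Halina's branch passes to Halina's issue by representation.
The 1/3 is divided into 2 equal shares of 1/6 among Agnieszka, Stanislawa.
Agnieszka is living and takes 1/6.
Stanislawa is living and takes 1/6.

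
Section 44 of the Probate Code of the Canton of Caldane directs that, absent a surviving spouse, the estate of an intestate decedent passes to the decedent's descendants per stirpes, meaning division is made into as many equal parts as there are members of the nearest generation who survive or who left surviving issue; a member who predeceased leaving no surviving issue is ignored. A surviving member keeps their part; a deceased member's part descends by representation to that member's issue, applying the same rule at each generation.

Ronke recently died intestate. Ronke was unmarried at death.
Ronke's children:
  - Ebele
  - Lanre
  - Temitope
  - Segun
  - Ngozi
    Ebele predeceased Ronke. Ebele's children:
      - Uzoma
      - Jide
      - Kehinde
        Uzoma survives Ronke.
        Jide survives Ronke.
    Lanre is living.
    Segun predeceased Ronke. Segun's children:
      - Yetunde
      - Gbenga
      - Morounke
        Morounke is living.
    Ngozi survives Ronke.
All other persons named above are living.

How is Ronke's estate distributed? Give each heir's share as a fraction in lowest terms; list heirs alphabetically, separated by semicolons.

There is no surviving spouse, so the entire estate passes to Ronke's descendants per stirpes.
The estate is divided into 5 equal shares of 1/5 among Ebele, Lanre, Temitope, Segun, Ngozi.
Ebele predeceased; the 1/5 allotted to Ebele's branch passes to Ebele's issue by representation.
The 1/5 is divided into 3 equal shares of 1/15 among Uzoma, Jide, Kehinde.
Uzoma is living and takes 1/15.
Jide is living and takes 1/15.
Kehinde is living and takes 1/15.
Lanre is living and takes 1/5.
Temitope is living and takes 1/5.
Segun predeceased; the 1/5 allotted to Segun's branch passes to Segun's issue by representation.
The 1/5 is divided into 3 equal shares of 1/15 among Yetunde, Gbenga, Morounke.
Yetunde is living and takes 1/15.
Gbenga is living and takes 1/15.
Morounke is living and takes 1/15.
Ngozi is living and takes 1/5.

Gbenga 1/15; Jide 1/15; Kehinde 1/15; Lanre 1/5; Morounke 1/15; Ngozi 1/5; Temitope 1/5; Uzoma 1/15; Yetunde 1/15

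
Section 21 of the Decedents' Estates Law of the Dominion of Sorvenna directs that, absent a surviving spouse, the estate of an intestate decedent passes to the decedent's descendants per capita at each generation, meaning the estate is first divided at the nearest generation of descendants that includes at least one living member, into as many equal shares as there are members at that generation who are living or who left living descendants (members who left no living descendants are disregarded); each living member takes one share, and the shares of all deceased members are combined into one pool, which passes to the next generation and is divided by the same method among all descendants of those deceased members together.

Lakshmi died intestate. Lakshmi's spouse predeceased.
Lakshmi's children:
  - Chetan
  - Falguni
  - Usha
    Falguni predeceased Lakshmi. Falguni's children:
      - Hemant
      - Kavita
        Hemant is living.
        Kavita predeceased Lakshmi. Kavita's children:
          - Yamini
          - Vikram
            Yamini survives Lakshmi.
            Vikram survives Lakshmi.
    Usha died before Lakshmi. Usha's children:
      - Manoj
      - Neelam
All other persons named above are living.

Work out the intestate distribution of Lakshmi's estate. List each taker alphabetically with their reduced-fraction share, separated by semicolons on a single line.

There is no surviving spouse, so the entire estate passes to Lakshmi's descendants per capita at each generation.
At generation 1 (Chetan, Falguni, Usha) there are 3 shares of (1)/3 = 1/3 each.
Living: Chetan — each takes 1/3.
Deceased: Falguni and Usha. Their combined 2/3 is pooled and carried to generation 2.
At generation 2 (Hemant, Kavita, Manoj, Neelam) there are 4 shares of (2/3)/4 = 1/6 each.
Living: Hemant, Manoj, and Neelam — each takes 1/6.
Deceased: Kavita. That 1/6 share is carried to generation 3.
At generation 3 (Yamini, Vikram) there are 2 shares of (1/6)/2 = 1/12 each.
Living: Yamini and Vikram — each takes 1/12.

Chetan 1/3; Hemant 1/6; Manoj 1/6; Neelam 1/6; Vikram 1/12; Yamini 1/12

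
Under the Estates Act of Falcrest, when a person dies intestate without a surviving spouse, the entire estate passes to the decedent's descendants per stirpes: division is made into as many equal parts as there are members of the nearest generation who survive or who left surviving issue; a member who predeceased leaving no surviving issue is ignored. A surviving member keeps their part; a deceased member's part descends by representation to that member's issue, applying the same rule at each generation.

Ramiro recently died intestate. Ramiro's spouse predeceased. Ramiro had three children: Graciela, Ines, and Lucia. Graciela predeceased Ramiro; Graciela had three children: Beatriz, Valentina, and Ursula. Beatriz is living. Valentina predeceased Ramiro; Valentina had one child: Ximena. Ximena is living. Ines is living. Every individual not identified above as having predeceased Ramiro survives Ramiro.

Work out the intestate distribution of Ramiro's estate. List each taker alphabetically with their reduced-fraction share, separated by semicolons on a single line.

There is no surviving spouse, so the entire estate passes to Ramiro's descendants per stirpes.
The estate is divided into 3 equal shares of 1/3 among Graciela, Ines, Lucia.
Graciela predeceased; the 1/3 allotted to Graciela's branch passes to Graciela's issue by representation.
The 1/3 is divided into 3 equal shares of 1/9 among Beatriz, Valentina, Ursula.
Beatriz is living and takes 1/9.
Valentina predeceased; the 1/9 allotted to Valentina's branch passes to Valentina's issue by representation.
Ximena is the sole taker at this level and receives the full 1/9.
Ursula is living and takes 1/9.
Ines is living and takes 1/3.
Lucia is living and takes 1/3.

Beatriz 1/9; Ines 1/3; Lucia 1/3; Ursula 1/9; Ximena 1/9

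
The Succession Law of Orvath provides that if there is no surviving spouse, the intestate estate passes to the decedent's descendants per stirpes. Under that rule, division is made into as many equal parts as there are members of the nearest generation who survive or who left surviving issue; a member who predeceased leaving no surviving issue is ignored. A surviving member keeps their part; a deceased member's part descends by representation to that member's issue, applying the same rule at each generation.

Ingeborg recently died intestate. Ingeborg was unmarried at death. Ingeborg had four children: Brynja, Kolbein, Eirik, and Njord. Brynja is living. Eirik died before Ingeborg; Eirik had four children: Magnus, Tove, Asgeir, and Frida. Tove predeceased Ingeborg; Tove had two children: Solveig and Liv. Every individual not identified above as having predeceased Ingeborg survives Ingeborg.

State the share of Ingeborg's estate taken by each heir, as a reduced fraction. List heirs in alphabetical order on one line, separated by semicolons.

Asgeir 1/16; Brynja 1/4; Frida 1/16; Kolbein 1/4; Liv 1/32; Magnus 1/16; Njord 1/4; Solveig 1/32

There is no surviving spouse, so the entire estate passes to Ingeborg's descendants per stirpes.
The estate is divided into 4 equal shares of 1/4 among Brynja, Kolbein, Eirik, Njord.
Brynja is living and takes 1/4.
Kolbein is living and takes 1/4.
Eirik predeceased; the 1/4 allotted to Eirik's branch passes to Eirik's issue by representation.
The 1/4 is divided into 4 equal shares of 1/16 among Magnus, Tove, Asgeir, Frida.
Magnus is living and takes 1/16.
Tove predeceased; the 1/16 allotted to Tove's branch passes to Tove's issue by representation.
The 1/16 is divided into 2 equal shares of 1/32 among Solveig, Liv.
Solveig is living and takes 1/32.
Liv is living and takes 1/32.
Asgeir is living and takes 1/16.
Frida is living and takes 1/16.
Njord is living and takes 1/4.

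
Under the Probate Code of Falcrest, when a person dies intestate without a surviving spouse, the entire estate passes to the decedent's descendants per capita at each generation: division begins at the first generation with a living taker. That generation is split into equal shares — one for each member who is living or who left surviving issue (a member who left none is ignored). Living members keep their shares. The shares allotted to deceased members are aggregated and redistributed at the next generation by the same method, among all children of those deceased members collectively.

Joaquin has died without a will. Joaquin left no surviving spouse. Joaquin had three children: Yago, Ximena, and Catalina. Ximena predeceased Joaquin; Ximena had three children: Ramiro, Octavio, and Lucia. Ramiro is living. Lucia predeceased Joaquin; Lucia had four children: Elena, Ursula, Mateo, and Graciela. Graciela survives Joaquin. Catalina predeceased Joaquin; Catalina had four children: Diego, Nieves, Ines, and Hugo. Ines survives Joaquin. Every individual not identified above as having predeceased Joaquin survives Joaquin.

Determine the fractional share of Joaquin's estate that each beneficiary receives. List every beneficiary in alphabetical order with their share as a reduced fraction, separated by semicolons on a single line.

There is no surviving spouse, so the entire estate passes to Joaquin's descendants per capita at each generation.
At generation 1 (Yago, Ximena, Catalina) there are 3 shares of (1)/3 = 1/3 each.
Living: Yago — each takes 1/3.
Deceased: Ximena and Catalina. Their combined 2/3 is pooled and carried to generation 2.
At generation 2 (Ramiro, Octavio, Lucia, Diego, Nieves, Ines, Hugo) there are 7 shares of (2/3)/7 = 2/21 each.
Living: Ramiro, Octavio, Diego, Nieves, Ines, and Hugo — each takes 2/21.
Deceased: Lucia. That 2/21 share is carried to generation 3.
At generation 3 (Elena, Ursula, Mateo, Graciela) there are 4 shares of (2/21)/4 = 1/42 each.
Living: Elena, Ursula, Mateo, and Graciela — each takes 1/42.

Diego 2/21; Elena 1/42; Graciela 1/42; Hugo 2/21; Ines 2/21; Mateo 1/42; Nieves 2/21; Octavio 2/21; Ramiro 2/21; Ursula 1/42; Yago 1/3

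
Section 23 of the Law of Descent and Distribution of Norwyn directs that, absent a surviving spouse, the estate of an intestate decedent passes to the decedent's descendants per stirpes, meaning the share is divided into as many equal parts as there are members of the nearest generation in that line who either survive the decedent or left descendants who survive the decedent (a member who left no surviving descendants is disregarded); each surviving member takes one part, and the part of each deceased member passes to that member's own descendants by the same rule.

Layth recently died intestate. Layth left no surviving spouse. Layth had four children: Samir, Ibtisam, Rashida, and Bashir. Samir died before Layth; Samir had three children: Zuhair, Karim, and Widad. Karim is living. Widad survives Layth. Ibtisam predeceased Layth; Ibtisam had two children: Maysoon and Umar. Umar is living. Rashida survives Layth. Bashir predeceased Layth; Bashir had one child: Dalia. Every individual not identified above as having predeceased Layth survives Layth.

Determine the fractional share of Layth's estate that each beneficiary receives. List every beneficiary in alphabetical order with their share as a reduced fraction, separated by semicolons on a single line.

There is no surviving spouse, so the entire estate passes to Layth's descendants per stirpes.
The estate is divided into 4 equal shares of 1/4 among Samir, Ibtisam, Rashida, Bashir.
Samir predeceased; the 1/4 allotted to Samir's branch passes to Samir's issue by representation.
The 1/4 is divided into 3 equal shares of 1/12 among Zuhair, Karim, Widad.
Zuhair is living and takes 1/12.
Karim is living and takes 1/12.
Widad is living and takes 1/12.
Ibtisam predeceased; the 1/4 allotted to Ibtisam's branch passes to Ibtisam's issue by representation.
The 1/4 is divided into 2 equal shares of 1/8 among Maysoon, Umar.
Maysoon is living and takes 1/8.
Umar is living and takes 1/8.
Rashida is living and takes 1/4.
Bashir predeceased; the 1/4 allotted to Bashir's branch passes to Bashir's issue by representation.
Dalia is the sole taker at this level and receives the full 1/4.

Dalia 1/4; Karim 1/12; Maysoon 1/8; Rashida 1/4; Umar 1/8; Widad 1/12; Zuhair 1/12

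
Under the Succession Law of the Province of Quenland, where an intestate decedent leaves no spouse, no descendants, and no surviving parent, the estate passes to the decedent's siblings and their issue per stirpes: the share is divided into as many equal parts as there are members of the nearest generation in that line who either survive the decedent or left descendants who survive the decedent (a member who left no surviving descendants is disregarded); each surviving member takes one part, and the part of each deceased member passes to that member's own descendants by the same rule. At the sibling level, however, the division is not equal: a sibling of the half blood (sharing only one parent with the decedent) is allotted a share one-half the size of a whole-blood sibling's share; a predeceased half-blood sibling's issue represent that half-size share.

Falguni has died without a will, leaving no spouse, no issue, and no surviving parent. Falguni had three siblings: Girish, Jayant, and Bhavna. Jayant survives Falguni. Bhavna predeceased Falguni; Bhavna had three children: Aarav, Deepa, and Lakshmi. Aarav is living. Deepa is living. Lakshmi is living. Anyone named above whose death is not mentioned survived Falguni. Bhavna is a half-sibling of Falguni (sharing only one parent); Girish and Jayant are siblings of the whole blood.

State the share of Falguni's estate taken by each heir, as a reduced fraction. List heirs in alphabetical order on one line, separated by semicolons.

Aarav 1/15; Deepa 1/15; Girish 2/5; Jayant 2/5; Lakshmi 1/15

No spouse, descendants, or parent survives, so the estate passes to Falguni's siblings per stirpes.
Half-blood siblings count for one-half the weight of whole-blood siblings at the initial division.
Dividing 1 in proportion to weights (total weight 5/2): Girish (weight 1) → 2/5; Jayant (weight 1) → 2/5; Bhavna (weight 1/2) → 1/5.
Girish is living and takes 2/5.
Jayant is living and takes 2/5.
Bhavna predeceased; the 1/5 allotted to Bhavna's branch passes to Bhavna's issue by representation.
The 1/5 is divided into 3 equal shares of 1/15 among Aarav, Deepa, Lakshmi.
Aarav is living and takes 1/15.
Deepa is living and takes 1/15.
Lakshmi is living and takes 1/15.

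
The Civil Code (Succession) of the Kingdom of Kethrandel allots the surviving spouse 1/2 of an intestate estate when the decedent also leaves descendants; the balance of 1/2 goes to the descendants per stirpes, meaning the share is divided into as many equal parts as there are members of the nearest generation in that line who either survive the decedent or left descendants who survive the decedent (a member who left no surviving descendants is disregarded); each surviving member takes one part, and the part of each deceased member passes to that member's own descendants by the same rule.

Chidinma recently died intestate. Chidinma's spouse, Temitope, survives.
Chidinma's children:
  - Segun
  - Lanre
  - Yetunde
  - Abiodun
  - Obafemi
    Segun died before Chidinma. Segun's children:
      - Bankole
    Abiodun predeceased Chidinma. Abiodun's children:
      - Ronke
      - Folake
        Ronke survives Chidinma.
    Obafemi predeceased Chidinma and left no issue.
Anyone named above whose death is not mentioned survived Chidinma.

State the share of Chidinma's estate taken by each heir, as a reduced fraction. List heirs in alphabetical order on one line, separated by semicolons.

Temitope, as surviving spouse, takes 1/2.
The remaining 1/2 passes to Chidinma's descendants per stirpes.
Obafemi left no surviving issue, so that branch lapses and is disregarded.
The 1/2 is divided into 4 equal shares of 1/8 among Segun, Lanre, Yetunde, Abiodun.
Segun predeceased; the 1/8 allotted to Segun's branch passes to Segun's issue by representation.
Bankole is the sole taker at this level and receives the full 1/8.
Lanre is living and takes 1/8.
Yetunde is living and takes 1/8.
Abiodun predeceased; the 1/8 allotted to Abiodun's branch passes to Abiodun's issue by representation.
The 1/8 is divided into 2 equal shares of 1/16 among Ronke, Folake.
Ronke is living and takes 1/16.
Folake is living and takes 1/16.

Bankole 1/8; Folake 1/16; Lanre 1/8; Ronke 1/16; Temitope 1/2; Yetunde 1/8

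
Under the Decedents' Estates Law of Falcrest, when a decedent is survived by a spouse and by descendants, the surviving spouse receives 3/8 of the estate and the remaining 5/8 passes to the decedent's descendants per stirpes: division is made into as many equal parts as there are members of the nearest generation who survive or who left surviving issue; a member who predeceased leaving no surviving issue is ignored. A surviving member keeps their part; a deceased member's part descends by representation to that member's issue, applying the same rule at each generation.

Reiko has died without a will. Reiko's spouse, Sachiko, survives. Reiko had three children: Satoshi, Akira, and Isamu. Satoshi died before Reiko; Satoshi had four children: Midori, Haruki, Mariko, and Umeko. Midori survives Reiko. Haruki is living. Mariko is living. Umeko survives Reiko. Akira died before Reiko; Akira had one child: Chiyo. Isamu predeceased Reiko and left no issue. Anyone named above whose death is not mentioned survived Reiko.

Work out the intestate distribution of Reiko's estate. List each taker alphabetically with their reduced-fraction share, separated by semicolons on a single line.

Sachiko, as surviving spouse, takes 3/8.
The remaining 5/8 passes to Reiko's descendants per stirpes.
Isamu left no surviving issue, so that branch lapses and is disregarded.
The 5/8 is divided into 2 equal shares of 5/16 among Satoshi, Akira.
Satoshi predeceased; the 5/16 allotted to Satoshi's branch passes to Satoshi's issue by representation.
The 5/16 is divided into 4 equal shares of 5/64 among Midori, Haruki, Mariko, Umeko.
Midori is living and takes 5/64.
Haruki is living and takes 5/64.
Mariko is living and takes 5/64.
Umeko is living and takes 5/64.
Akira predeceased; the 5/16 allotted to Akira's branch passes to Akira's issue by representation.
Chiyo is the sole taker at this level and receives the full 5/16.

Chiyo 5/16; Haruki 5/64; Mariko 5/64; Midori 5/64; Sachiko 3/8; Umeko 5/64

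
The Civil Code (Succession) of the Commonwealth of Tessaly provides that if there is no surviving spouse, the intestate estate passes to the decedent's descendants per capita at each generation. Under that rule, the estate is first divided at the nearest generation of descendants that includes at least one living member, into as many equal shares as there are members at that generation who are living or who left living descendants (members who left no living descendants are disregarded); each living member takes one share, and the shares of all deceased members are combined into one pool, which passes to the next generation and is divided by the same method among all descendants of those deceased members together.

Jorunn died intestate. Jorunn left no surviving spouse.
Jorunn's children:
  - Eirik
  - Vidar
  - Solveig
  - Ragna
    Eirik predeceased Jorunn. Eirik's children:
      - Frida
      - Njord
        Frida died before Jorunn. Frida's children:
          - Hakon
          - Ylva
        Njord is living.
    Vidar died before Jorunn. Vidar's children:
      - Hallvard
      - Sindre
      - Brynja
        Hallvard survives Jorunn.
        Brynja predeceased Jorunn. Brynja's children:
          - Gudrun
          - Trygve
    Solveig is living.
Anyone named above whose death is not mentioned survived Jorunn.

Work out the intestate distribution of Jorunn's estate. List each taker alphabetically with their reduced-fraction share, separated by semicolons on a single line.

There is no surviving spouse, so the entire estate passes to Jorunn's descendants per capita at each generation.
At generation 1 (Eirik, Vidar, Solveig, Ragna) there are 4 shares of (1)/4 = 1/4 each.
Living: Solveig and Ragna — each takes 1/4.
Deceased: Eirik and Vidar. Their combined 1/2 is pooled and carried to generation 2.
At generation 2 (Frida, Njord, Hallvard, Sindre, Brynja) there are 5 shares of (1/2)/5 = 1/10 each.
Living: Njord, Hallvard, and Sindre — each takes 1/10.
Deceased: Frida and Brynja. Their combined 1/5 is pooled and carried to generation 3.
At generation 3 (Hakon, Ylva, Gudrun, Trygve) there are 4 shares of (1/5)/4 = 1/20 each.
Living: Hakon, Ylva, Gudrun, and Trygve — each takes 1/20.

Gudrun 1/20; Hakon 1/20; Hallvard 1/10; Njord 1/10; Ragna 1/4; Sindre 1/10; Solveig 1/4; Trygve 1/20; Ylva 1/20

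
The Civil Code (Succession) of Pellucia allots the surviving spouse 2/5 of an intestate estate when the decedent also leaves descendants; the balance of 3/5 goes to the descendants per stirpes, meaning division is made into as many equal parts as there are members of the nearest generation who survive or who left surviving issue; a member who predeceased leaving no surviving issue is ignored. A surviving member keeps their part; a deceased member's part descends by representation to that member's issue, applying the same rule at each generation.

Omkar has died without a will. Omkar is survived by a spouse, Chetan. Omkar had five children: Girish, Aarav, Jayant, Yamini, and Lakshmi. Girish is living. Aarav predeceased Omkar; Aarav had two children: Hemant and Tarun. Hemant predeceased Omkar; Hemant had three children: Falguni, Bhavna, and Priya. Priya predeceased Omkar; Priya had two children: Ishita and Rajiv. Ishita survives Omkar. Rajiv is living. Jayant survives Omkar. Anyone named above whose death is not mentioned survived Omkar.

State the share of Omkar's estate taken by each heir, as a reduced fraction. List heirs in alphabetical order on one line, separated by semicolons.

Chetan, as surviving spouse, takes 2/5.
The remaining 3/5 passes to Omkar's descendants per stirpes.
The 3/5 is divided into 5 equal shares of 3/25 among Girish, Aarav, Jayant, Yamini, Lakshmi.
Girish is living and takes 3/25.
Aarav predeceased; the 3/25 allotted to Aarav's branch passes to Aarav's issue by representation.
The 3/25 is divided into 2 equal shares of 3/50 among Hemant, Tarun.
Hemant predeceased; the 3/50 allotted to Hemant's branch passes to Hemant's issue by representation.
The 3/50 is divided into 3 equal shares of 1/50 among Falguni, Bhavna, Priya.
Falguni is living and takes 1/50.
Bhavna is living and takes 1/50.
Priya predeceased; the 1/50 allotted to Priya's branch passes to Priya's issue by representation.
The 1/50 is divided into 2 equal shares of 1/100 among Ishita, Rajiv.
Ishita is living and takes 1/100.
Rajiv is living and takes 1/100.
Tarun is living and takes 3/50.
Jayant is living and takes 3/25.
Yamini is living and takes 3/25.
Lakshmi is living and takes 3/25.

Bhavna 1/50; Chetan 2/5; Falguni 1/50; Girish 3/25; Ishita 1/100; Jayant 3/25; Lakshmi 3/25; Rajiv 1/100; Tarun 3/50; Yamini 3/25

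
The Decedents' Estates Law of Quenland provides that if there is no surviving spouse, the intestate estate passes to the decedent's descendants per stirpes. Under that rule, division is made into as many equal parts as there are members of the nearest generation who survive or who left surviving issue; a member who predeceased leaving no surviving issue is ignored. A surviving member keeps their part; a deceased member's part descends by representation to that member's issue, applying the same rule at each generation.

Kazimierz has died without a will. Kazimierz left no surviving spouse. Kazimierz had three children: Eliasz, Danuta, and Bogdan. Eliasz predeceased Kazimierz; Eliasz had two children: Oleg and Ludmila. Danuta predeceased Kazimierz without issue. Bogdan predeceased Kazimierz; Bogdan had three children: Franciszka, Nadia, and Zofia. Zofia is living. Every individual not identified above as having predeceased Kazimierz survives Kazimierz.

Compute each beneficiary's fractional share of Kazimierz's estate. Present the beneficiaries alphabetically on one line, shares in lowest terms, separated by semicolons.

There is no surviving spouse, so the entire estate passes to Kazimierz's descendants per stirpes.
Danuta left no surviving issue, so that branch lapses and is disregarded.
The estate is divided into 2 equal shares of 1/2 among Eliasz, Bogdan.
Eliasz predeceased; the 1/2 allotted to Eliasz's branch passes to Eliasz's issue by representation.
The 1/2 is divided into 2 equal shares of 1/4 among Oleg, Ludmila.
Oleg is living and takes 1/4.
Ludmila is living and takes 1/4.
Bogdan predeceased; the 1/2 allotted to Bogdan's branch passes to Bogdan's issue by representation.
The 1/2 is divided into 3 equal shares of 1/6 among Franciszka, Nadia, Zofia.
Franciszka is living and takes 1/6.
Nadia is living and takes 1/6.
Zofia is living and takes 1/6.

Franciszka 1/6; Ludmila 1/4; Nadia 1/6; Oleg 1/4; Zofia 1/6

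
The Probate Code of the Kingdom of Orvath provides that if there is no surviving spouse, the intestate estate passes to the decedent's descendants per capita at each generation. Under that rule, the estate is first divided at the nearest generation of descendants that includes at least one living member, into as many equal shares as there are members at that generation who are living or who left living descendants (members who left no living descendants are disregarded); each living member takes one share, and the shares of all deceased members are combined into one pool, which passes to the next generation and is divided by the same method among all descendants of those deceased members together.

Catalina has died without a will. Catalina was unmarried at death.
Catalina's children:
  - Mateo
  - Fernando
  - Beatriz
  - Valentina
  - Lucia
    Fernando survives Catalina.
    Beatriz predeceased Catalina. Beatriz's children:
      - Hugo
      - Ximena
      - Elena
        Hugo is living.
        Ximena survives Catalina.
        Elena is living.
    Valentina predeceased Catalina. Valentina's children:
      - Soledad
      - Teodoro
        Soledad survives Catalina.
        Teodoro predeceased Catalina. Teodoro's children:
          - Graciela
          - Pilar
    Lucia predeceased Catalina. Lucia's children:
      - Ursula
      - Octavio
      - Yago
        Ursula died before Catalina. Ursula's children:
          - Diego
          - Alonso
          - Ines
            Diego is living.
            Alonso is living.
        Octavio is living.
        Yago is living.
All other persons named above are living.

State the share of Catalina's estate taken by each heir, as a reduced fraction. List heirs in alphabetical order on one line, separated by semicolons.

Alonso 3/100; Diego 3/100; Elena 3/40; Fernando 1/5; Graciela 3/100; Hugo 3/40; Ines 3/100; Mateo 1/5; Octavio 3/40; Pilar 3/100; Soledad 3/40; Ximena 3/40; Yago 3/40

There is no surviving spouse, so the entire estate passes to Catalina's descendants per capita at each generation.
At generation 1 (Mateo, Fernando, Beatriz, Valentina, Lucia) there are 5 shares of (1)/5 = 1/5 each.
Living: Mateo and Fernando — each takes 1/5.
Deceased: Beatriz, Valentina, and Lucia. Their combined 3/5 is pooled and carried to generation 2.
At generation 2 (Hugo, Ximena, Elena, Soledad, Teodoro, Ursula, Octavio, Yago) there are 8 shares of (3/5)/8 = 3/40 each.
Living: Hugo, Ximena, Elena, Soledad, Octavio, and Yago — each takes 3/40.
Deceased: Teodoro and Ursula. Their combined 3/20 is pooled and carried to generation 3.
At generation 3 (Graciela, Pilar, Diego, Alonso, Ines) there are 5 shares of (3/20)/5 = 3/100 each.
Living: Graciela, Pilar, Diego, Alonso, and Ines — each takes 3/100.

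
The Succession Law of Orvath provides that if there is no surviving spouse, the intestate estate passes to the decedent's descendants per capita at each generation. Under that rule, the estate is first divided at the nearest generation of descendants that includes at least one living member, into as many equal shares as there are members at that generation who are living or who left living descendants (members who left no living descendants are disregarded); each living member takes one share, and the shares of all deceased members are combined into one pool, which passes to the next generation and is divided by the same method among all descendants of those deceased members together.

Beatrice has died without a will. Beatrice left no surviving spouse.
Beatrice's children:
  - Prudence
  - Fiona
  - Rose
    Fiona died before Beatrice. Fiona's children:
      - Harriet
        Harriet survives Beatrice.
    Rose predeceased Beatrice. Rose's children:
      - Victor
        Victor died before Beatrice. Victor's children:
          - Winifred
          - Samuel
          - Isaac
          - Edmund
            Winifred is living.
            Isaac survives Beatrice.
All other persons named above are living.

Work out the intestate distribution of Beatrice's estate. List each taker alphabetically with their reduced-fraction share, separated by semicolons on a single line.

There is no surviving spouse, so the entire estate passes to Beatrice's descendants per capita at each generation.
At generation 1 (Prudence, Fiona, Rose) there are 3 shares of (1)/3 = 1/3 each.
Living: Prudence — each takes 1/3.
Deceased: Fiona and Rose. Their combined 2/3 is pooled and carried to generation 2.
At generation 2 (Harriet, Victor) there are 2 shares of (2/3)/2 = 1/3 each.
Living: Harriet — each takes 1/3.
Deceased: Victor. That 1/3 share is carried to generation 3.
At generation 3 (Winifred, Samuel, Isaac, Edmund) there are 4 shares of (1/3)/4 = 1/12 each.
Living: Winifred, Samuel, Isaac, and Edmund — each takes 1/12.

Edmund 1/12; Harriet 1/3; Isaac 1/12; Prudence 1/3; Samuel 1/12; Winifred 1/12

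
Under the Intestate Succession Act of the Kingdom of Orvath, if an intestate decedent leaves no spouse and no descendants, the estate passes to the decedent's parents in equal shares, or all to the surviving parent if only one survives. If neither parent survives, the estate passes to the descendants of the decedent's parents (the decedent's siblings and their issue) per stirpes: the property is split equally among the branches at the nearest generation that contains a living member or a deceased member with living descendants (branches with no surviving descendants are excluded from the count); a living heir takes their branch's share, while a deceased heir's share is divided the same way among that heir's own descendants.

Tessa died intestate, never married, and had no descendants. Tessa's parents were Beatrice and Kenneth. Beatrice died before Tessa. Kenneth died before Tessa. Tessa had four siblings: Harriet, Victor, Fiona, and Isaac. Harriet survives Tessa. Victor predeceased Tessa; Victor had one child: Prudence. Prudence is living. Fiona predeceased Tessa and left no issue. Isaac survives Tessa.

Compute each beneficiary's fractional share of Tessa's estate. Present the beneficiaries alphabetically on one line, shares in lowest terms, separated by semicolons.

Neither parent survives and there are no descendants, so the estate passes to Tessa's siblings and their issue per stirpes.
Fiona left no surviving issue, so that branch lapses and is disregarded.
The estate is divided into 3 equal shares of 1/3 among Harriet, Victor, Isaac.
Harriet is living and takes 1/3.
Victor predeceased; the 1/3 allotted to Victor's branch passes to Victor's issue by representation.
Prudence is the sole taker at this level and receives the full 1/3.
Isaac is living and takes 1/3.

Harriet 1/3; Isaac 1/3; Prudence 1/3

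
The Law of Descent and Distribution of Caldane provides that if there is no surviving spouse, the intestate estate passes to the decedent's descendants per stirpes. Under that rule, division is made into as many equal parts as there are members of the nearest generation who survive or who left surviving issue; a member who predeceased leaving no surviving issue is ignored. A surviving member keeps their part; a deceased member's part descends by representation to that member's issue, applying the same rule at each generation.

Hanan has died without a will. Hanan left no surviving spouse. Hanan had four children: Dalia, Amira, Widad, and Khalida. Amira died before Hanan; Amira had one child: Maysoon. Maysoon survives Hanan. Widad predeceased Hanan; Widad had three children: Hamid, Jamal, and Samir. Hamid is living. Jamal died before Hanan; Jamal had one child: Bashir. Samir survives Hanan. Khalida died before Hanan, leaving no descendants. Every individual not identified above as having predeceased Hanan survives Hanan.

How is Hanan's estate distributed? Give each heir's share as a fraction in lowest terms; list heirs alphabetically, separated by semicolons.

There is no surviving spouse, so the entire estate passes to Hanan's descendants per stirpes.
Khalida left no surviving issue, so that branch lapses and is disregarded.
The estate is divided into 3 equal shares of 1/3 among Dalia, Amira, Widad.
Dalia is living and takes 1/3.
Amira predeceased; the 1/3 allotted to Amira's branch passes to Amira's issue by representation.
Maysoon is the sole taker at this level and receives the full 1/3.
Widad predeceased; the 1/3 allotted to Widad's branch passes to Widad's issue by representation.
The 1/3 is divided into 3 equal shares of 1/9 among Hamid, Jamal, Samir.
Hamid is living and takes 1/9.
Jamal predeceased; the 1/9 allotted to Jamal's branch passes to Jamal's issue by representation.
Bashir is the sole taker at this level and receives the full 1/9.
Samir is living and takes 1/9.

Bashir 1/9; Dalia 1/3; Hamid 1/9; Maysoon 1/3; Samir 1/9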